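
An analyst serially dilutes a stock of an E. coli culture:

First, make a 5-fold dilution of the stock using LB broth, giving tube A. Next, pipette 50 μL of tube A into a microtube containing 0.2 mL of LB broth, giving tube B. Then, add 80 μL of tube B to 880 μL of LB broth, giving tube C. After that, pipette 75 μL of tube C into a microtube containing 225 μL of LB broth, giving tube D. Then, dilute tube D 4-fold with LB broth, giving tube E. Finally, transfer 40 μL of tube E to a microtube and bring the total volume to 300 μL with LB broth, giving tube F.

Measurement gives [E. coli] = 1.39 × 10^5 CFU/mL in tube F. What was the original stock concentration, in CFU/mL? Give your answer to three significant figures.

5.00 × 10^9 CFU/mL

Step 1: 5-fold → factor 5
Step 2: 50 μL + 0.2 mL = 250 μL total → factor 250/50 = 5
Step 3: 80 μL + 880 μL = 960 μL total → factor 960/80 = 12
Step 4: 75 μL + 225 μL = 300 μL total → factor 300/75 = 4
Step 5: 4-fold → factor 4
Step 6: 40 μL brought to 300 μL → factor 300/40 = 7.5
Overall dilution factor = 5 × 5 × 12 × 4 × 4 × 7.5 = 36000
Stock = 1.39 × 10^5 CFU/mL × 36000 = 5.00 × 10^9 CFU/mL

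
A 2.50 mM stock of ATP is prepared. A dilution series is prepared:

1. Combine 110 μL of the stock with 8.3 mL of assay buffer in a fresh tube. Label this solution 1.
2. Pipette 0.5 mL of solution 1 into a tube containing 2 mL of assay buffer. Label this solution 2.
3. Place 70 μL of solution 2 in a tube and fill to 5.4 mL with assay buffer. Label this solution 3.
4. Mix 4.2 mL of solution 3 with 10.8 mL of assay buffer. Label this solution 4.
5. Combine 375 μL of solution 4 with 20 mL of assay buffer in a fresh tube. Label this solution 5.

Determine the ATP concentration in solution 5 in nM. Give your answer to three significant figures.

0.437 nM

Step 1: 110 μL + 8.3 mL = 8410 μL total → factor 8410/110 = 76.455
Step 2: 0.5 mL + 2 mL = 2.5 mL total → factor 2.5/0.5 = 5
Step 3: 70 μL brought to 5.4 mL → factor 5400/70 = 77.143
Step 4: 4.2 mL + 10.8 mL = 15 mL total → factor 15/4.2 = 3.5714
Step 5: 375 μL + 20 mL = 20375 μL total → factor 20375/375 = 54.333
Overall dilution factor = 76.455 × 5 × 77.143 × 3.5714 × 54.333 = 5.7224 × 10^6
Final = 2.50 mM / 5.7224 × 10^6 = 4.369 × 10^-7 mM = 0.437 nM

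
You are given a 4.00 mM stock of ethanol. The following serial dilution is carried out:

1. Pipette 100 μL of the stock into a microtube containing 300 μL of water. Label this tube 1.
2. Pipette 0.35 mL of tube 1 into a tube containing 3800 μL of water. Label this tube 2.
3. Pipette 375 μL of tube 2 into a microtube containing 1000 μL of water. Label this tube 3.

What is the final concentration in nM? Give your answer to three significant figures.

2.30 × 10^4 nM

Step 1: 100 μL + 300 μL = 400 μL total → factor 400/100 = 4
Step 2: 0.35 mL + 3800 μL = 4.15 mL total → factor 4.15/0.35 = 11.857
Step 3: 375 μL + 1000 μL = 1375 μL total → factor 1375/375 = 3.6667
Overall dilution factor = 4 × 11.857 × 3.6667 = 173.9
Final = 4.00 mM / 173.9 = 0.02300 mM = 2.30 × 10^4 nM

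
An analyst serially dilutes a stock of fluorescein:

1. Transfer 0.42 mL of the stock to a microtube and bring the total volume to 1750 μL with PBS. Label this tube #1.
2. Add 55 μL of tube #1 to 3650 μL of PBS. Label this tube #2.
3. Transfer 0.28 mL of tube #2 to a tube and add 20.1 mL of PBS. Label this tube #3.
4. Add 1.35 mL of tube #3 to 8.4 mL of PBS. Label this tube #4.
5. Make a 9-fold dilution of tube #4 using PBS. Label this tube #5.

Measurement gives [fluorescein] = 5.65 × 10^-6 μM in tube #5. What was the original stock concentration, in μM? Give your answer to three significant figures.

7.50 μM

Step 1: 0.42 mL brought to 1750 μL → factor 1.75/0.42 = 4.1667
Step 2: 55 μL + 3650 μL = 3705 μL total → factor 3705/55 = 67.364
Step 3: 0.28 mL + 20.1 mL = 20.38 mL total → factor 20.38/0.28 = 72.786
Step 4: 1.35 mL + 8.4 mL = 9.75 mL total → factor 9.75/1.35 = 7.2222
Step 5: 9-fold → factor 9
Overall dilution factor = 4.1667 × 67.364 × 72.786 × 7.2222 × 9 = 1.3279 × 10^6
Stock = 5.65 × 10^-6 μM × 1.3279 × 10^6 = 7.50 μM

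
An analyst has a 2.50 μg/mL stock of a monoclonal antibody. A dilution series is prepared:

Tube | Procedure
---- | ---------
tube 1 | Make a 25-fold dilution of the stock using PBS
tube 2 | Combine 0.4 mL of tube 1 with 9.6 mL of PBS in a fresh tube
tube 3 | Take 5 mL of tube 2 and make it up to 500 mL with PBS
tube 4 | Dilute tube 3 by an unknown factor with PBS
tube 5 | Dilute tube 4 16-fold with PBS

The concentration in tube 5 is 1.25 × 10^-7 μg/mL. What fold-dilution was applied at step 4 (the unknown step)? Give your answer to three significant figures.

Step 1: 25-fold → factor 25
Step 2: 0.4 mL + 9.6 mL = 10 mL total → factor 10/0.4 = 25
Step 3: 5 mL brought to 500 mL → factor 500/5 = 100
Step 4: unknown factor x
Step 5: 16-fold → factor 16
Product of known-step factors = 1 × 10^6
Overall factor = 2.50 μg/mL / (1.25 × 10^-7 μg/mL) = 2 × 10^7
x = 2 × 10^7 / 1 × 10^6 = 20.0

20.0-fold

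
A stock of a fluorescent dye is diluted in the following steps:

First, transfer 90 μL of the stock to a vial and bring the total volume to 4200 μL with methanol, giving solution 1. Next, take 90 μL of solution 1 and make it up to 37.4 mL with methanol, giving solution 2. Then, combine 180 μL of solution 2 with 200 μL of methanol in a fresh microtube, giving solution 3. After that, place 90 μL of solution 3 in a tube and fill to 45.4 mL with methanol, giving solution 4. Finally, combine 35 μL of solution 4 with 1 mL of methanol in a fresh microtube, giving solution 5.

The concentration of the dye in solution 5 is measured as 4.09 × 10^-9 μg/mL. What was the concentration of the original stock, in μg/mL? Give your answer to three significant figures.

Step 1: 90 μL brought to 4200 μL → factor 4200/90 = 46.667
Step 2: 90 μL brought to 37.4 mL → factor 37400/90 = 415.56
Step 3: 180 μL + 200 μL = 380 μL total → factor 380/180 = 2.1111
Step 4: 90 μL brought to 45.4 mL → factor 45400/90 = 504.44
Step 5: 35 μL + 1 mL = 1035 μL total → factor 1035/35 = 29.571
Overall dilution factor = 46.667 × 415.56 × 2.1111 × 504.44 × 29.571 = 6.1071 × 10^8
Stock = 4.09 × 10^-9 μg/mL × 6.1071 × 10^8 = 2.50 μg/mL

2.50 μg/mL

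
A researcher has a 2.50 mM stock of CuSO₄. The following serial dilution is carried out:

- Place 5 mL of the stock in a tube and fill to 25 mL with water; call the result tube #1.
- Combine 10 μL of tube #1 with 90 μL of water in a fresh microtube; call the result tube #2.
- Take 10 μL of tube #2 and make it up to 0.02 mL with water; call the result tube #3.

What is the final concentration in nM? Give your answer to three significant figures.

Step 1: 5 mL brought to 25 mL → factor 25/5 = 5
Step 2: 10 μL + 90 μL = 100 μL total → factor 100/10 = 10
Step 3: 10 μL brought to 0.02 mL → factor 20/10 = 2
Overall dilution factor = 5 × 10 × 2 = 100
Final = 2.50 mM / 100 = 0.02500 mM = 2.50 × 10^4 nM

2.50 × 10^4 nM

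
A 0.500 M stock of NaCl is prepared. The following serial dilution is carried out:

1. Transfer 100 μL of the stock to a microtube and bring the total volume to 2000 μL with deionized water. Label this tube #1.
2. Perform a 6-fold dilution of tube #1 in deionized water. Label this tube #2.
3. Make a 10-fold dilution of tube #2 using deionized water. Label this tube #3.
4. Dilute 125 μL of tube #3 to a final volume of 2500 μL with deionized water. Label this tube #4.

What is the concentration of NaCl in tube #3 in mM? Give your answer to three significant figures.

Step 1: 100 μL brought to 2000 μL → factor 2000/100 = 20
Step 2: 6-fold → factor 6
Step 3: 10-fold → factor 10
Dilution factor through tube #3 = 20 × 6 × 10 = 1200
[tube #3] = 0.500 M / 1200 = 0.0004167 M = 0.417 mM

0.417 mM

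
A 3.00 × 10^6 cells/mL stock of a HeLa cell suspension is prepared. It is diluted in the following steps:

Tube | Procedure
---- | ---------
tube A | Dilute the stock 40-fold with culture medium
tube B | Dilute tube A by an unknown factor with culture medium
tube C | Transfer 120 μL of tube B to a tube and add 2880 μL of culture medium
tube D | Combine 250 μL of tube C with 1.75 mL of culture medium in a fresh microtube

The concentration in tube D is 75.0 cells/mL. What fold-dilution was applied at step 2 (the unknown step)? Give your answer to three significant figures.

Step 1: 40-fold → factor 40
Step 2: unknown factor x
Step 3: 120 μL + 2880 μL = 3000 μL total → factor 3000/120 = 25
Step 4: 250 μL + 1.75 mL = 2000 μL total → factor 2000/250 = 8
Product of known-step factors = 8000
Overall factor = 3.00 × 10^6 cells/mL / (75.0 cells/mL) = 40000
x = 40000 / 8000 = 5.00

5.00-fold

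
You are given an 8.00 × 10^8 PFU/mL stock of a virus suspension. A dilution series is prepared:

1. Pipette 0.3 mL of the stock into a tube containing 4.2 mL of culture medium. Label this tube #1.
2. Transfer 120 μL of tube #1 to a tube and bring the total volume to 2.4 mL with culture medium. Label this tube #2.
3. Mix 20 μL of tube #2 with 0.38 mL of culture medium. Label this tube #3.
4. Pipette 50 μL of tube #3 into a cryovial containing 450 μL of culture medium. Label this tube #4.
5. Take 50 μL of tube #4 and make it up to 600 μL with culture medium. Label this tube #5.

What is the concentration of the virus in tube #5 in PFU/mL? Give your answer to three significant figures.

Step 1: 0.3 mL + 4.2 mL = 4.5 mL total → factor 4.5/0.3 = 15
Step 2: 120 μL brought to 2.4 mL → factor 2400/120 = 20
Step 3: 20 μL + 0.38 mL = 400 μL total → factor 400/20 = 20
Step 4: 50 μL + 450 μL = 500 μL total → factor 500/50 = 10
Step 5: 50 μL brought to 600 μL → factor 600/50 = 12
Overall dilution factor = 15 × 20 × 20 × 10 × 12 = 7.2 × 10^5
Final = 8.00 × 10^8 PFU/mL / 7.2 × 10^5 = 1.11 × 10^3 PFU/mL

1.11 × 10^3 PFU/mL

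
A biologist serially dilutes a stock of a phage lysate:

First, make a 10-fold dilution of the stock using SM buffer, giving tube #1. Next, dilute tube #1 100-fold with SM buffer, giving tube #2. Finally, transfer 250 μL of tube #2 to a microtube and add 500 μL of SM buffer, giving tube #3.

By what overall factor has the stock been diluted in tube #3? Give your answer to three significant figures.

3.00 × 10^3

Step 1: 10-fold → factor 10
Step 2: 100-fold → factor 100
Step 3: 250 μL + 500 μL = 750 μL total → factor 750/250 = 3
Overall dilution factor = 10 × 100 × 3 = 3000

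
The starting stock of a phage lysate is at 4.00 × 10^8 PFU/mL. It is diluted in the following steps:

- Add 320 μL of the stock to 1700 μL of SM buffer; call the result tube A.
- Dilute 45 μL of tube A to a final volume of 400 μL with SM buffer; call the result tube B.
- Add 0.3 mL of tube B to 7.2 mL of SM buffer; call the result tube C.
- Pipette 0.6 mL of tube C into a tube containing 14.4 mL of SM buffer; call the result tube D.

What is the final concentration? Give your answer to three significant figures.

1.14 × 10^4 PFU/mL

Step 1: 320 μL + 1700 μL = 2020 μL total → factor 2020/320 = 6.3125
Step 2: 45 μL brought to 400 μL → factor 400/45 = 8.8889
Step 3: 0.3 mL + 7.2 mL = 7.5 mL total → factor 7.5/0.3 = 25
Step 4: 0.6 mL + 14.4 mL = 15 mL total → factor 15/0.6 = 25
Overall dilution factor = 6.3125 × 8.8889 × 25 × 25 = 35069
Final = 4.00 × 10^8 PFU/mL / 35069 = 1.14 × 10^4 PFU/mL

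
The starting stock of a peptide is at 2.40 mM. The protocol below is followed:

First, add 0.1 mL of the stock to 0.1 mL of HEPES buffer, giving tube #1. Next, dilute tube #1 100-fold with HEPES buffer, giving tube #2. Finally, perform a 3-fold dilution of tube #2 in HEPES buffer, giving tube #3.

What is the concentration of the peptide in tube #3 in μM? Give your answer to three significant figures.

Step 1: 0.1 mL + 0.1 mL = 0.2 mL total → factor 0.2/0.1 = 2
Step 2: 100-fold → factor 100
Step 3: 3-fold → factor 3
Overall dilution factor = 2 × 100 × 3 = 600
Final = 2.40 mM / 600 = 0.004000 mM = 4.00 μM

4.00 μM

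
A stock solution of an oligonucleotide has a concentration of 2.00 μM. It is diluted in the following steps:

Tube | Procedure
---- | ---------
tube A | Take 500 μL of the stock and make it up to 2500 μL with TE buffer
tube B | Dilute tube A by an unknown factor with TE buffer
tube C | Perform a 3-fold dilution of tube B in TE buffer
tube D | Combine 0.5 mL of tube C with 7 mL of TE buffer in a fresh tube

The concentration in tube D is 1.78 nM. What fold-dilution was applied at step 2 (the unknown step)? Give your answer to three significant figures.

Step 1: 500 μL brought to 2500 μL → factor 2500/500 = 5
Step 2: unknown factor x
Step 3: 3-fold → factor 3
Step 4: 0.5 mL + 7 mL = 7.5 mL total → factor 7.5/0.5 = 15
Product of known-step factors = 225
Overall factor = 2.00 μM / (1.78 nM) = 1123.6
x = 1123.6 / 225 = 4.99

4.99-fold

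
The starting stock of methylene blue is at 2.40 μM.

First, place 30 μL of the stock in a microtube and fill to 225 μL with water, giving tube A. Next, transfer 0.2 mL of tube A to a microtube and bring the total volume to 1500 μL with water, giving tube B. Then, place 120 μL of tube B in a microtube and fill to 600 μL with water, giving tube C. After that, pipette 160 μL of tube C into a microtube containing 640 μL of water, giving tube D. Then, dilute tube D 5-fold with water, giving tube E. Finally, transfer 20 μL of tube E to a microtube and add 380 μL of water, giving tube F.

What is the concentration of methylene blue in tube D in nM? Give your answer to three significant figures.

1.71 nM

Step 1: 30 μL brought to 225 μL → factor 225/30 = 7.5
Step 2: 0.2 mL brought to 1500 μL → factor 1.5/0.2 = 7.5
Step 3: 120 μL brought to 600 μL → factor 600/120 = 5
Step 4: 160 μL + 640 μL = 800 μL total → factor 800/160 = 5
Dilution factor through tube D = 7.5 × 7.5 × 5 × 5 = 1406.2
[tube D] = 2.40 μM / 1406.2 = 0.001707 μM = 1.71 nM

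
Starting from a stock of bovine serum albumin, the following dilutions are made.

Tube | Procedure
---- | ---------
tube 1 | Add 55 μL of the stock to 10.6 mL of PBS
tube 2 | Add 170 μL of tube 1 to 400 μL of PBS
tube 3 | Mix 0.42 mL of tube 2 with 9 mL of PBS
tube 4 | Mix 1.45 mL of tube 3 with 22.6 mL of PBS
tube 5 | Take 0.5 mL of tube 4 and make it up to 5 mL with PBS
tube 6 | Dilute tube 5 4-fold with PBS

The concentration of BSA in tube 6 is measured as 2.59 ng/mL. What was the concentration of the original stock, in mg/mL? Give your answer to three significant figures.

25.0 mg/mL

Step 1: 55 μL + 10.6 mL = 10655 μL total → factor 10655/55 = 193.73
Step 2: 170 μL + 400 μL = 570 μL total → factor 570/170 = 3.3529
Step 3: 0.42 mL + 9 mL = 9.42 mL total → factor 9.42/0.42 = 22.429
Step 4: 1.45 mL + 22.6 mL = 24.05 mL total → factor 24.05/1.45 = 16.586
Step 5: 0.5 mL brought to 5 mL → factor 5/0.5 = 10
Step 6: 4-fold → factor 4
Overall dilution factor = 193.73 × 3.3529 × 22.429 × 16.586 × 10 × 4 = 9.6655 × 10^6
Stock = 2.59 ng/mL × 9.6655 × 10^6 = 2.503 × 10^7 ng/mL = 25.0 mg/mL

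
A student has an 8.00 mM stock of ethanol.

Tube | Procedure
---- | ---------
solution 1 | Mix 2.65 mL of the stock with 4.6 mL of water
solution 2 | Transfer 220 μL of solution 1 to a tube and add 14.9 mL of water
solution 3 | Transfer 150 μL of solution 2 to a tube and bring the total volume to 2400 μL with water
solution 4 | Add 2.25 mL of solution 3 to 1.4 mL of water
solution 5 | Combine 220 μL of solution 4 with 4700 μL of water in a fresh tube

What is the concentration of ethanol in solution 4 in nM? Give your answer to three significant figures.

Step 1: 2.65 mL + 4.6 mL = 7.25 mL total → factor 7.25/2.65 = 2.7358
Step 2: 220 μL + 14.9 mL = 15120 μL total → factor 15120/220 = 68.727
Step 3: 150 μL brought to 2400 μL → factor 2400/150 = 16
Step 4: 2.25 mL + 1.4 mL = 3.65 mL total → factor 3.65/2.25 = 1.6222
Dilution factor through solution 4 = 2.7358 × 68.727 × 16 × 1.6222 = 4880.4
[solution 4] = 8.00 mM / 4880.4 = 0.001639 mM = 1.64 × 10^3 nM

1.64 × 10^3 nM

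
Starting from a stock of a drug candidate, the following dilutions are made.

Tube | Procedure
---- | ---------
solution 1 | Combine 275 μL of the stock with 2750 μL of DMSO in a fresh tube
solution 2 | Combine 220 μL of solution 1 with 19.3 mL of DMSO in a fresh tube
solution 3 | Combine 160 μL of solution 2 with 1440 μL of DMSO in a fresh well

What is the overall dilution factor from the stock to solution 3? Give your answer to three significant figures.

Step 1: 275 μL + 2750 μL = 3025 μL total → factor 3025/275 = 11
Step 2: 220 μL + 19.3 mL = 19520 μL total → factor 19520/220 = 88.727
Step 3: 160 μL + 1440 μL = 1600 μL total → factor 1600/160 = 10
Overall dilution factor = 11 × 88.727 × 10 = 9760

9.76 × 10^3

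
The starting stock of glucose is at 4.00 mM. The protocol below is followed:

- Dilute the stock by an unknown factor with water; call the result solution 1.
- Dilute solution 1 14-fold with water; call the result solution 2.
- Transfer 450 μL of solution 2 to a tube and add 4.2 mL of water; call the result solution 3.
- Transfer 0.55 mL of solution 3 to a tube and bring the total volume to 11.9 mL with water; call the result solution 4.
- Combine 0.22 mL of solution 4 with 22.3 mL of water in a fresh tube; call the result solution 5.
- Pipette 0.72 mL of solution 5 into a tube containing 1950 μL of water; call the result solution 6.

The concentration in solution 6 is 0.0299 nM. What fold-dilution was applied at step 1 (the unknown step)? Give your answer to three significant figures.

113-fold

Step 1: unknown factor x
Step 2: 14-fold → factor 14
Step 3: 450 μL + 4.2 mL = 4650 μL total → factor 4650/450 = 10.333
Step 4: 0.55 mL brought to 11.9 mL → factor 11.9/0.55 = 21.636
Step 5: 0.22 mL + 22.3 mL = 22.52 mL total → factor 22.52/0.22 = 102.36
Step 6: 0.72 mL + 1950 μL = 2.67 mL total → factor 2.67/0.72 = 3.7083
Product of known-step factors = 1.1882 × 10^6
Overall factor = 4.00 mM / (0.0299 nM) = 1.3378 × 10^8
x = 1.3378 × 10^8 / 1.1882 × 10^6 = 113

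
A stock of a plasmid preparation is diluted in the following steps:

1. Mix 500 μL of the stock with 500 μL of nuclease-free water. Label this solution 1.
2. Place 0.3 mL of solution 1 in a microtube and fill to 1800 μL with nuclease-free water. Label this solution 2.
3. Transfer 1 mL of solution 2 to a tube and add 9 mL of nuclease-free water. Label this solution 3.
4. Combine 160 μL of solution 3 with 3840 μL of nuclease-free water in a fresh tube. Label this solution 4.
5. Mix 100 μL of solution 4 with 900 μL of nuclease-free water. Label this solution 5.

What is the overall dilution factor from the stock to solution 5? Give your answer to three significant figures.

3.00 × 10^4

Step 1: 500 μL + 500 μL = 1000 μL total → factor 1000/500 = 2
Step 2: 0.3 mL brought to 1800 μL → factor 1.8/0.3 = 6
Step 3: 1 mL + 9 mL = 10 mL total → factor 10/1 = 10
Step 4: 160 μL + 3840 μL = 4000 μL total → factor 4000/160 = 25
Step 5: 100 μL + 900 μL = 1000 μL total → factor 1000/100 = 10
Overall dilution factor = 2 × 6 × 10 × 25 × 10 = 30000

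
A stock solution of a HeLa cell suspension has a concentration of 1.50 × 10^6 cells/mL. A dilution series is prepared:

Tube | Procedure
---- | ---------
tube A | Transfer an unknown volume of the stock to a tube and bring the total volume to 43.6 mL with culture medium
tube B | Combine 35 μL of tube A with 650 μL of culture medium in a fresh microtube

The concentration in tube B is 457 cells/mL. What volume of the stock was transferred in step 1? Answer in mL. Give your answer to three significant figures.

0.260 mL

Step 1: v brought to 43.6 mL → factor = 43.6 mL/v
Step 2: 35 μL + 650 μL = 685 μL total → factor 685/35 = 19.571
Product of known-step factors = 19.571
Overall factor = 1.50 × 10^6 cells/mL / (457 cells/mL) = 3282.3
Step-1 factor = 3282.3 / 19.571 = 167.71
v = 43.6 mL / 167.71 = 0.260 mL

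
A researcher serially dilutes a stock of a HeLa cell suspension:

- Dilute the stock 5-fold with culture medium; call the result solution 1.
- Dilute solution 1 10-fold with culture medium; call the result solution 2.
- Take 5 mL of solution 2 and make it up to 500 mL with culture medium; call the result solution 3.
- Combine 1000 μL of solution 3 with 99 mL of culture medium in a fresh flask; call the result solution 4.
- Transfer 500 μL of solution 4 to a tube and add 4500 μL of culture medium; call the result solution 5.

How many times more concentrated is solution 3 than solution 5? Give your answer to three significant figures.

Step 1: 5-fold → factor 5
Step 2: 10-fold → factor 10
Step 3: 5 mL brought to 500 mL → factor 500/5 = 100
Step 4: 1000 μL + 99 mL = 1 × 10^5 μL total → factor 1 × 10^5/1000 = 100
Step 5: 500 μL + 4500 μL = 5000 μL total → factor 5000/500 = 10
Dilution factor to solution 3 = 5000; to solution 5 = 5 × 10^6
[solution 3]/[solution 5] = (factor to solution 5)/(factor to solution 3) = 5 × 10^6/5000 = 1.00 × 10^3

1.00 × 10^3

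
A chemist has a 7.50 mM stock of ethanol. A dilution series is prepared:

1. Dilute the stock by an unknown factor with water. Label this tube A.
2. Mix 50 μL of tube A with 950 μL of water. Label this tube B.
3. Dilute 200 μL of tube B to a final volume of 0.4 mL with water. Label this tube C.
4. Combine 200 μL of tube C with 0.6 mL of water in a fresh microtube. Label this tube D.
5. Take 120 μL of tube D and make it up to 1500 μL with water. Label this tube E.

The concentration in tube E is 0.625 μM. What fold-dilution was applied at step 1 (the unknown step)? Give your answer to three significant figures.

Step 1: unknown factor x
Step 2: 50 μL + 950 μL = 1000 μL total → factor 1000/50 = 20
Step 3: 200 μL brought to 0.4 mL → factor 400/200 = 2
Step 4: 200 μL + 0.6 mL = 800 μL total → factor 800/200 = 4
Step 5: 120 μL brought to 1500 μL → factor 1500/120 = 12.5
Product of known-step factors = 2000
Overall factor = 7.50 mM / (0.625 μM) = 12000
x = 12000 / 2000 = 6.00

6.00-fold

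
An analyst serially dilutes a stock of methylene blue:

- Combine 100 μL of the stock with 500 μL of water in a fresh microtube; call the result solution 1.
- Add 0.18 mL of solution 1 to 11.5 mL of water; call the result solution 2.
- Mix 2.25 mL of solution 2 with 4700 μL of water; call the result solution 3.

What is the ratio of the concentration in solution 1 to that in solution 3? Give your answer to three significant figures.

Step 1: 100 μL + 500 μL = 600 μL total → factor 600/100 = 6
Step 2: 0.18 mL + 11.5 mL = 11.68 mL total → factor 11.68/0.18 = 64.889
Step 3: 2.25 mL + 4700 μL = 6.95 mL total → factor 6.95/2.25 = 3.0889
Dilution factor to solution 1 = 6; to solution 3 = 1202.6
[solution 1]/[solution 3] = (factor to solution 3)/(factor to solution 1) = 1202.6/6 = 200

200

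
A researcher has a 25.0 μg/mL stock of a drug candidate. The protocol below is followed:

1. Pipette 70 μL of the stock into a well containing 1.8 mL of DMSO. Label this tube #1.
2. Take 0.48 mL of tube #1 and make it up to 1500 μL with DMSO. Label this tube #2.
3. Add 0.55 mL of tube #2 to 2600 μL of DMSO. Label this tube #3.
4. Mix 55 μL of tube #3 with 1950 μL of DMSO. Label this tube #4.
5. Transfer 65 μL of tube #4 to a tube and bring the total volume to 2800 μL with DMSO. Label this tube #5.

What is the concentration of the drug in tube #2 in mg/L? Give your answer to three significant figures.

0.299 mg/L

Step 1: 70 μL + 1.8 mL = 1870 μL total → factor 1870/70 = 26.714
Step 2: 0.48 mL brought to 1500 μL → factor 1.5/0.48 = 3.125
Dilution factor through tube #2 = 26.714 × 3.125 = 83.482
[tube #2] = 25.0 μg/mL / 83.482 = 0.2995 μg/mL = 0.299 mg/L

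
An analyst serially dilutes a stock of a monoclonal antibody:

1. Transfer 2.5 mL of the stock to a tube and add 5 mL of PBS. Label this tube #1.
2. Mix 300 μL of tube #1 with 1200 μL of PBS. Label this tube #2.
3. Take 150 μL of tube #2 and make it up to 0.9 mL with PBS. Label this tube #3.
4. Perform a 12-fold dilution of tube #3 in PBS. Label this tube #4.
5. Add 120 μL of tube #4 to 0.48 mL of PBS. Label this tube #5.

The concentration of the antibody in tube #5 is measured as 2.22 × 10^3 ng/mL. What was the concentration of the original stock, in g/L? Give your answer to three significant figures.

12.0 g/L

Step 1: 2.5 mL + 5 mL = 7.5 mL total → factor 7.5/2.5 = 3
Step 2: 300 μL + 1200 μL = 1500 μL total → factor 1500/300 = 5
Step 3: 150 μL brought to 0.9 mL → factor 900/150 = 6
Step 4: 12-fold → factor 12
Step 5: 120 μL + 0.48 mL = 600 μL total → factor 600/120 = 5
Overall dilution factor = 3 × 5 × 6 × 12 × 5 = 5400
Stock = 2.22 × 10^3 ng/mL × 5400 = 1.199 × 10^7 ng/mL = 12.0 g/L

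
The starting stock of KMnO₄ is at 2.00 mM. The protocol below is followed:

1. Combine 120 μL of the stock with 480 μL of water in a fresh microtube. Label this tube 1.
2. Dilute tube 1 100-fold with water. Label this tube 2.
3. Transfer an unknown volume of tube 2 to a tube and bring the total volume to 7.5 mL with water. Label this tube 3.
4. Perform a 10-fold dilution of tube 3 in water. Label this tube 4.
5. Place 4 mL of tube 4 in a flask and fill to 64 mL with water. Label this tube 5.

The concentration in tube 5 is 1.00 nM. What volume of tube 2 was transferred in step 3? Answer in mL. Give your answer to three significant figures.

0.300 mL

Step 1: 120 μL + 480 μL = 600 μL total → factor 600/120 = 5
Step 2: 100-fold → factor 100
Step 3: v brought to 7.5 mL → factor = 7.5 mL/v
Step 4: 10-fold → factor 10
Step 5: 4 mL brought to 64 mL → factor 64/4 = 16
Product of known-step factors = 80000
Overall factor = 2.00 mM / (1.00 nM) = 2 × 10^6
Step-3 factor = 2 × 10^6 / 80000 = 25
v = 7.5 mL / 25 = 0.300 mL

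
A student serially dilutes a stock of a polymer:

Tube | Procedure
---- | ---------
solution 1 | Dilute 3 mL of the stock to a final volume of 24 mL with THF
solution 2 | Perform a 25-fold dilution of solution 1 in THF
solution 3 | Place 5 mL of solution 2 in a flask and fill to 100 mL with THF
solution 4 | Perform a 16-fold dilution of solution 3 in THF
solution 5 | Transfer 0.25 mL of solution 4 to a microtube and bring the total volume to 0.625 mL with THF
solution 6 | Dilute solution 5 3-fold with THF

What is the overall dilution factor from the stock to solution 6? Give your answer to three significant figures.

Step 1: 3 mL brought to 24 mL → factor 24/3 = 8
Step 2: 25-fold → factor 25
Step 3: 5 mL brought to 100 mL → factor 100/5 = 20
Step 4: 16-fold → factor 16
Step 5: 0.25 mL brought to 0.625 mL → factor 0.625/0.25 = 2.5
Step 6: 3-fold → factor 3
Overall dilution factor = 8 × 25 × 20 × 16 × 2.5 × 3 = 4.8 × 10^5

4.80 × 10^5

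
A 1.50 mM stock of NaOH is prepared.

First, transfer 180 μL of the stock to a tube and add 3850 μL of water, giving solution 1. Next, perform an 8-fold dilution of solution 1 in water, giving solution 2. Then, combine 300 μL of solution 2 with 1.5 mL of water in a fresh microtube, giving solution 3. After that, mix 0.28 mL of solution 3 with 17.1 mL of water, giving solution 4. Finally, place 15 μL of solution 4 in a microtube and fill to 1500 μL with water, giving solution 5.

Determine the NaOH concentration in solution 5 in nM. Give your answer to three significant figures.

0.225 nM

Step 1: 180 μL + 3850 μL = 4030 μL total → factor 4030/180 = 22.389
Step 2: 8-fold → factor 8
Step 3: 300 μL + 1.5 mL = 1800 μL total → factor 1800/300 = 6
Step 4: 0.28 mL + 17.1 mL = 17.38 mL total → factor 17.38/0.28 = 62.071
Step 5: 15 μL brought to 1500 μL → factor 1500/15 = 100
Overall dilution factor = 22.389 × 8 × 6 × 62.071 × 100 = 6.6706 × 10^6
Final = 1.50 mM / 6.6706 × 10^6 = 2.249 × 10^-7 mM = 0.225 nM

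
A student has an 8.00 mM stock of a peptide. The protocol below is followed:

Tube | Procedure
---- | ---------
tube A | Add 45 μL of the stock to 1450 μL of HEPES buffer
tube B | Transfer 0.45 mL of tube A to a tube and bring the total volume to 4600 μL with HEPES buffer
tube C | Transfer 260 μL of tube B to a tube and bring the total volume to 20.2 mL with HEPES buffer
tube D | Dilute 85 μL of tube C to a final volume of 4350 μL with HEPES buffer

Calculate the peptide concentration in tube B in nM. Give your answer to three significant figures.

2.36 × 10^4 nM

Step 1: 45 μL + 1450 μL = 1495 μL total → factor 1495/45 = 33.222
Step 2: 0.45 mL brought to 4600 μL → factor 4.6/0.45 = 10.222
Dilution factor through tube B = 33.222 × 10.222 = 339.6
[tube B] = 8.00 mM / 339.6 = 0.02356 mM = 2.36 × 10^4 nM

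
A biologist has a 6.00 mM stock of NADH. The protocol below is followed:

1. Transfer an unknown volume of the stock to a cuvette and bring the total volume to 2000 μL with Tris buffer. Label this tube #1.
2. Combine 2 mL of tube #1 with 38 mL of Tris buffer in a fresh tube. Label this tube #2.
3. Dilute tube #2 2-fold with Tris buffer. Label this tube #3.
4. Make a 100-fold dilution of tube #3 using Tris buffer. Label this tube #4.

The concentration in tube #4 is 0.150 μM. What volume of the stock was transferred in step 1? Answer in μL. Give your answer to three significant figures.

Step 1: v brought to 2000 μL → factor = 2000 μL/v
Step 2: 2 mL + 38 mL = 40 mL total → factor 40/2 = 20
Step 3: 2-fold → factor 2
Step 4: 100-fold → factor 100
Product of known-step factors = 4000
Overall factor = 6.00 mM / (0.150 μM) = 40000
Step-1 factor = 40000 / 4000 = 10
v = 2000 μL / 10 = 200 μL

200 μL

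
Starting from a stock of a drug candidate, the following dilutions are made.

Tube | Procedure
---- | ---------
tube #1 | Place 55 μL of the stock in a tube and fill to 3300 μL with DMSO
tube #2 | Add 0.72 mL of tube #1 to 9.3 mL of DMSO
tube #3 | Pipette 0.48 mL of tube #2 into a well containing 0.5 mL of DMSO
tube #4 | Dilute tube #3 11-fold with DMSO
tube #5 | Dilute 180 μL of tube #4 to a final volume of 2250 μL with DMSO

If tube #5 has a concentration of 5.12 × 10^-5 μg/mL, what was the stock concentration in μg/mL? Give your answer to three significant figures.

Step 1: 55 μL brought to 3300 μL → factor 3300/55 = 60
Step 2: 0.72 mL + 9.3 mL = 10.02 mL total → factor 10.02/0.72 = 13.917
Step 3: 0.48 mL + 0.5 mL = 0.98 mL total → factor 0.98/0.48 = 2.0417
Step 4: 11-fold → factor 11
Step 5: 180 μL brought to 2250 μL → factor 2250/180 = 12.5
Overall dilution factor = 60 × 13.917 × 2.0417 × 11 × 12.5 = 2.3441 × 10^5
Stock = 5.12 × 10^-5 μg/mL × 2.3441 × 10^5 = 12.0 μg/mL

12.0 μg/mL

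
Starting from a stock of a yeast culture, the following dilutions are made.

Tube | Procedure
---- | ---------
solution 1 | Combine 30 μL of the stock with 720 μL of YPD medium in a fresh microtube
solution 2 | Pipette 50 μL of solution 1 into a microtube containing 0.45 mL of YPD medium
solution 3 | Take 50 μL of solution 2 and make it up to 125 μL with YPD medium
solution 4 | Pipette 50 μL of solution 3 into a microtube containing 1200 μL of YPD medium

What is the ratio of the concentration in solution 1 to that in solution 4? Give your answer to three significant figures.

625

Step 1: 30 μL + 720 μL = 750 μL total → factor 750/30 = 25
Step 2: 50 μL + 0.45 mL = 500 μL total → factor 500/50 = 10
Step 3: 50 μL brought to 125 μL → factor 125/50 = 2.5
Step 4: 50 μL + 1200 μL = 1250 μL total → factor 1250/50 = 25
Dilution factor to solution 1 = 25; to solution 4 = 15625
[solution 1]/[solution 4] = (factor to solution 4)/(factor to solution 1) = 15625/25 = 625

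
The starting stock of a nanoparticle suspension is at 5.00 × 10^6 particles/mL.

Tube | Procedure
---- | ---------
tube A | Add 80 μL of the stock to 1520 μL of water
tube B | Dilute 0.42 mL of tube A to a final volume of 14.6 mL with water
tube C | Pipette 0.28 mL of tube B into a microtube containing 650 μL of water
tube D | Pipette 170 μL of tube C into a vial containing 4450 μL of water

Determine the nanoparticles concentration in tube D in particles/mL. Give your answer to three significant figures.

Step 1: 80 μL + 1520 μL = 1600 μL total → factor 1600/80 = 20
Step 2: 0.42 mL brought to 14.6 mL → factor 14.6/0.42 = 34.762
Step 3: 0.28 mL + 650 μL = 0.93 mL total → factor 0.93/0.28 = 3.3214
Step 4: 170 μL + 4450 μL = 4620 μL total → factor 4620/170 = 27.176
Overall dilution factor = 20 × 34.762 × 3.3214 × 27.176 = 62755
Final = 5.00 × 10^6 particles/mL / 62755 = 79.7 particles/mL

79.7 particles/mL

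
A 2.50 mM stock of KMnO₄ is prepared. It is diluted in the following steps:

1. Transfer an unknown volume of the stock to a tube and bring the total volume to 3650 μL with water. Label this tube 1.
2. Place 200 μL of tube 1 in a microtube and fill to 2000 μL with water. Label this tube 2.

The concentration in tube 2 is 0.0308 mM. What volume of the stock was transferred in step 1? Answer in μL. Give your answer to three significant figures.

450 μL

Step 1: v brought to 3650 μL → factor = 3650 μL/v
Step 2: 200 μL brought to 2000 μL → factor 2000/200 = 10
Product of known-step factors = 10
Overall factor = 2.50 mM / (0.0308 mM) = 81.169
Step-1 factor = 81.169 / 10 = 8.1169
v = 3650 μL / 8.1169 = 450 μL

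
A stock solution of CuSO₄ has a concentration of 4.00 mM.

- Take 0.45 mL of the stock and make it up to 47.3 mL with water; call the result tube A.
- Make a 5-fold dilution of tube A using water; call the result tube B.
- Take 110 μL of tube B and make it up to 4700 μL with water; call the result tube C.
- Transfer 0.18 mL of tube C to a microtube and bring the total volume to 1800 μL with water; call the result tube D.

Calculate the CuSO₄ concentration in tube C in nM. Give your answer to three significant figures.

178 nM

Step 1: 0.45 mL brought to 47.3 mL → factor 47.3/0.45 = 105.11
Step 2: 5-fold → factor 5
Step 3: 110 μL brought to 4700 μL → factor 4700/110 = 42.727
Dilution factor through tube C = 105.11 × 5 × 42.727 = 22456
[tube C] = 4.00 mM / 22456 = 0.0001781 mM = 178 nM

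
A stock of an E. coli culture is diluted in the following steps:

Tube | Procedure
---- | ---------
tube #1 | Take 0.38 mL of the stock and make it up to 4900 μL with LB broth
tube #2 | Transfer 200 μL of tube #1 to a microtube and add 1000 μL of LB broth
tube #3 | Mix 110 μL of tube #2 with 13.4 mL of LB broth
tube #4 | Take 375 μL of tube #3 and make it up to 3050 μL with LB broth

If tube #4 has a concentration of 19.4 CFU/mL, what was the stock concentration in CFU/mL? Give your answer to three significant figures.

Step 1: 0.38 mL brought to 4900 μL → factor 4.9/0.38 = 12.895
Step 2: 200 μL + 1000 μL = 1200 μL total → factor 1200/200 = 6
Step 3: 110 μL + 13.4 mL = 13510 μL total → factor 13510/110 = 122.82
Step 4: 375 μL brought to 3050 μL → factor 3050/375 = 8.1333
Overall dilution factor = 12.895 × 6 × 122.82 × 8.1333 = 77285
Stock = 19.4 CFU/mL × 77285 = 1.50 × 10^6 CFU/mL

1.50 × 10^6 CFU/mL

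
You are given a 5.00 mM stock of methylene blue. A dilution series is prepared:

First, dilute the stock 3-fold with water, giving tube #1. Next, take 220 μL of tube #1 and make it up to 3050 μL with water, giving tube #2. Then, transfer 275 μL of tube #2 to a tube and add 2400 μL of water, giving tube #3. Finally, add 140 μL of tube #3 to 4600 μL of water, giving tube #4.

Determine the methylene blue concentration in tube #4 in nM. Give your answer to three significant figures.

365 nM

Step 1: 3-fold → factor 3
Step 2: 220 μL brought to 3050 μL → factor 3050/220 = 13.864
Step 3: 275 μL + 2400 μL = 2675 μL total → factor 2675/275 = 9.7273
Step 4: 140 μL + 4600 μL = 4740 μL total → factor 4740/140 = 33.857
Overall dilution factor = 3 × 13.864 × 9.7273 × 33.857 = 13697
Final = 5.00 mM / 13697 = 0.0003650 mM = 365 nM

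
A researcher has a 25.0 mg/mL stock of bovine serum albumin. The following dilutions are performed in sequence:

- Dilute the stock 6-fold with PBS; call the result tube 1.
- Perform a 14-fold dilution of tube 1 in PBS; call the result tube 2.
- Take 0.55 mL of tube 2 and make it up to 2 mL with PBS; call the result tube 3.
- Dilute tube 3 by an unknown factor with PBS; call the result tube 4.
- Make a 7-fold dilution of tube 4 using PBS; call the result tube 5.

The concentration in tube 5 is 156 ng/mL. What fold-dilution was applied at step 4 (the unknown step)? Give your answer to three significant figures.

Step 1: 6-fold → factor 6
Step 2: 14-fold → factor 14
Step 3: 0.55 mL brought to 2 mL → factor 2/0.55 = 3.6364
Step 4: unknown factor x
Step 5: 7-fold → factor 7
Product of known-step factors = 2138.2
Overall factor = 25.0 mg/mL / (156 ng/mL) = 1.6026 × 10^5
x = 1.6026 × 10^5 / 2138.2 = 74.9

74.9-fold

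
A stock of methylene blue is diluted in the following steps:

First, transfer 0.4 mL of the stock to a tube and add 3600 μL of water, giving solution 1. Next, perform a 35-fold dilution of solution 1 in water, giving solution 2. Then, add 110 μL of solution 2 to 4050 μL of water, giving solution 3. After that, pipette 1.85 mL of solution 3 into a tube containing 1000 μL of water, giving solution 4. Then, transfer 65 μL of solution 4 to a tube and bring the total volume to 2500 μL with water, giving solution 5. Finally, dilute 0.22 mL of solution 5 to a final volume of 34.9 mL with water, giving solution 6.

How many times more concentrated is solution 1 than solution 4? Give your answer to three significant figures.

2.04 × 10^3

Step 1: 0.4 mL + 3600 μL = 4 mL total → factor 4/0.4 = 10
Step 2: 35-fold → factor 35
Step 3: 110 μL + 4050 μL = 4160 μL total → factor 4160/110 = 37.818
Step 4: 1.85 mL + 1000 μL = 2.85 mL total → factor 2.85/1.85 = 1.5405
Dilution factor to solution 1 = 10; to solution 4 = 20391
[solution 1]/[solution 4] = (factor to solution 4)/(factor to solution 1) = 20391/10 = 2.04 × 10^3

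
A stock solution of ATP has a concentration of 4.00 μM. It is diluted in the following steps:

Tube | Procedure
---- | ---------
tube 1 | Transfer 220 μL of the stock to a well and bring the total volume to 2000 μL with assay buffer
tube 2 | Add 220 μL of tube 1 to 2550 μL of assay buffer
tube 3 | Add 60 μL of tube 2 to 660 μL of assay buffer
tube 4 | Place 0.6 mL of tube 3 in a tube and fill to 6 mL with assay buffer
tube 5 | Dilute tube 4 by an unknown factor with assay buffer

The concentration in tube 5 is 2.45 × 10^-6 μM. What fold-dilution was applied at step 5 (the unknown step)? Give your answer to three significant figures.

119-fold

Step 1: 220 μL brought to 2000 μL → factor 2000/220 = 9.0909
Step 2: 220 μL + 2550 μL = 2770 μL total → factor 2770/220 = 12.591
Step 3: 60 μL + 660 μL = 720 μL total → factor 720/60 = 12
Step 4: 0.6 mL brought to 6 mL → factor 6/0.6 = 10
Step 5: unknown factor x
Product of known-step factors = 13736
Overall factor = 4.00 μM / (2.45 × 10^-6 μM) = 1.6327 × 10^6
x = 1.6327 × 10^6 / 13736 = 119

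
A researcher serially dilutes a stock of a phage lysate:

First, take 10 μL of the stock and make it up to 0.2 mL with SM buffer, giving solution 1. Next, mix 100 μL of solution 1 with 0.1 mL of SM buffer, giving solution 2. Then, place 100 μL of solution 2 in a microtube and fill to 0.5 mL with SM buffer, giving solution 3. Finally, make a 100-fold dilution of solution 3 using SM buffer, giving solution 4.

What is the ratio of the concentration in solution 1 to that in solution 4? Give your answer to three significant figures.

1.00 × 10^3

Step 1: 10 μL brought to 0.2 mL → factor 200/10 = 20
Step 2: 100 μL + 0.1 mL = 200 μL total → factor 200/100 = 2
Step 3: 100 μL brought to 0.5 mL → factor 500/100 = 5
Step 4: 100-fold → factor 100
Dilution factor to solution 1 = 20; to solution 4 = 20000
[solution 1]/[solution 4] = (factor to solution 4)/(factor to solution 1) = 20000/20 = 1.00 × 10^3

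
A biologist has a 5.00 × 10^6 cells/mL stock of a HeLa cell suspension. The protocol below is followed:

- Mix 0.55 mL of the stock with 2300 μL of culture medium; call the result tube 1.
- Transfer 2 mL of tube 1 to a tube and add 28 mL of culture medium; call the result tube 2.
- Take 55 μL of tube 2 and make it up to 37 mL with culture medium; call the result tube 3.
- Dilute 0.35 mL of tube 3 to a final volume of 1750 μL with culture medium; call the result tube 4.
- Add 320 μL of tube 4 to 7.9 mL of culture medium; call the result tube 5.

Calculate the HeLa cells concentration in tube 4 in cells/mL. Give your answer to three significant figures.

Step 1: 0.55 mL + 2300 μL = 2.85 mL total → factor 2.85/0.55 = 5.1818
Step 2: 2 mL + 28 mL = 30 mL total → factor 30/2 = 15
Step 3: 55 μL brought to 37 mL → factor 37000/55 = 672.73
Step 4: 0.35 mL brought to 1750 μL → factor 1.75/0.35 = 5
Dilution factor through tube 4 = 5.1818 × 15 × 672.73 × 5 = 2.6145 × 10^5
[tube 4] = 5.00 × 10^6 cells/mL / 2.6145 × 10^5 = 19.1 cells/mL

19.1 cells/mL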